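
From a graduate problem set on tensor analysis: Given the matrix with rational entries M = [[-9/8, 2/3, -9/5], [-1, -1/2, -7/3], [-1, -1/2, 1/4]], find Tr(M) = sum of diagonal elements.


The trace is the sum of diagonal entries.
Diagonal: M[1,1] = -9/8, M[2,2] = -1/2, M[3,3] = 1/4
Tr(M) = -9/8 + -1/2 + 1/4
Computing step by step:
After adding M[1,1]: -9/8
After adding M[2,2]: -13/8
After adding M[3,3]: -11/8
Tr(M) = -11/8

-11/8


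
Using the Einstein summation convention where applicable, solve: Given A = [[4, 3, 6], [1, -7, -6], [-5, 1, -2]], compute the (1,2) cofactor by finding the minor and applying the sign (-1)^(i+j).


To find cofactor C_{12}, delete row 1 and column 2.
The resulting 2x2 submatrix is: [[1, -6], [-5, -2]]
Minor M_{12} = 1*-2 - -6*-5
  = -2 - 30 = -32
Sign = (-1)^(1+2) = (-1)^3 = -1
Cofactor C_{12} = -1 * -32 = 32

32


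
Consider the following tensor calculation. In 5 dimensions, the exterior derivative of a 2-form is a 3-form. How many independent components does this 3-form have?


The exterior derivative of a p-form is a (p+1)-form.
Its number of independent components is C(n, p+1).
n = 5, p+1 = 3
C(5, 3) = 10

10


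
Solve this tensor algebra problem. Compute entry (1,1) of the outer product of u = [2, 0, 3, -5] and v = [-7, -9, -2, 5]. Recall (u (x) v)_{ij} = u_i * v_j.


The outer product entry T_{ij} = u_i * v_j.
We need i=1, j=1.
u_1 = 2, v_1 = -7
T_{1,1} = 2 * -7 = -14

-14


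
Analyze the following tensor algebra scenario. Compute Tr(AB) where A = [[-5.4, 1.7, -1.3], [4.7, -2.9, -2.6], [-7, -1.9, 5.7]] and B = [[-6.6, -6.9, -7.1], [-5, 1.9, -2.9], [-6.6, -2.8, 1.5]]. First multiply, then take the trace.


Tr(AB) = sum_i (AB)_{ii} where (AB)_{ii} = sum_k A_{ik} B_{ki}.
(AB)_{11} = -5.4*-6.6 + 1.7*-5 + -1.3*-6.6 = 35.72
(AB)_{22} = 4.7*-6.9 + -2.9*1.9 + -2.6*-2.8 = -30.66
(AB)_{33} = -7*-7.1 + -1.9*-2.9 + 5.7*1.5 = 63.76
Tr(AB) = 35.72 + -30.66 + 63.76 = 68.82

68.82


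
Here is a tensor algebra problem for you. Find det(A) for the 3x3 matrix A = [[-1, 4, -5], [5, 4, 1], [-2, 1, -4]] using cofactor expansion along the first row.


Expanding along the first row, det(A) = a11*M_11 - a12*M_12 + a13*M_13, where M_1j is the (1,j) minor.
Minor M_11 = 4*-4 - 1*1 = -17
Minor M_12 = 5*-4 - 1*-2 = -18
Minor M_13 = 5*1 - 4*-2 = 13
det = -1*(-17) - 4*(-18) + -5*(13)
    = 17 - -72 + -65
    = 24

24


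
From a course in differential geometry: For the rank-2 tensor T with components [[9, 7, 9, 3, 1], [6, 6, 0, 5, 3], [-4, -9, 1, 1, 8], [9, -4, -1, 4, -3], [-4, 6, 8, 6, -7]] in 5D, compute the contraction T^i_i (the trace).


The contraction (trace) of a rank-2 tensor is the sum of its diagonal elements.
Diagonal entries: A[1,1] = 9, A[2,2] = 6, A[3,3] = 1, A[4,4] = 4, A[5,5] = -7
Tr(A) = 9 + 6 + 1 + 4 + -7 = 13

13


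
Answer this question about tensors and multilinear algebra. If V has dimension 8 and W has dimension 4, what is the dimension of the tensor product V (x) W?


The dimension of a tensor product is the product of dimensions.
dim(V) = 8, dim(W) = 4
dim(V (x) W) = 8 * 4 = 32

32


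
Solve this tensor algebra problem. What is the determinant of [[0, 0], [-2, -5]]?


For a 2x2 matrix [[a, b], [c, d]], det = a*d - b*c.
a = 0, b = 0, c = -2, d = -5
a*d = 0 * -5 = 0
b*c = 0 * -2 = 0
det = 0 - 0 = 0

0


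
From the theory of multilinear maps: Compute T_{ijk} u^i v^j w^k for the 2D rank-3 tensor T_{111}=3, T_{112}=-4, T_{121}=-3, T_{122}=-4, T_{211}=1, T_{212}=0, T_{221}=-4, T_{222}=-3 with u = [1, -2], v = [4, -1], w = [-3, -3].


S = sum over i,j,k of T_{ijk} u_i v_j w_k. Expanding all 8 terms:
T_{111}*u_1*v_1*w_1 = 3*1*4*-3 = -36  (running total: -36)
T_{112}*u_1*v_1*w_2 = -4*1*4*-3 = 48  (running total: 12)
T_{121}*u_1*v_2*w_1 = -3*1*-1*-3 = -9  (running total: 3)
T_{122}*u_1*v_2*w_2 = -4*1*-1*-3 = -12  (running total: -9)
T_{211}*u_2*v_1*w_1 = 1*-2*4*-3 = 24  (running total: 15)
T_{212}*u_2*v_1*w_2 = 0*-2*4*-3 = 0  (running total: 15)
T_{221}*u_2*v_2*w_1 = -4*-2*-1*-3 = 24  (running total: 39)
T_{222}*u_2*v_2*w_2 = -3*-2*-1*-3 = 18  (running total: 57)
S = 57

57


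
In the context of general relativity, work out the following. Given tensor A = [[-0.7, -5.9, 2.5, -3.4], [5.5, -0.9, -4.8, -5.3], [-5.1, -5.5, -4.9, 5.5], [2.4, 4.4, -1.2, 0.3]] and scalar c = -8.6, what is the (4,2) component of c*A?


Scalar multiplication: (cA)_{ij} = c * A_{ij}.
c = -8.6
A_{42} = 4.4
(cA)_{42} = -8.6 * 4.4 = -37.84

-37.84


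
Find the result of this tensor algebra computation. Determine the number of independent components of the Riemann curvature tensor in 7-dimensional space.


The Riemann tensor in d dimensions has d^2(d^2 - 1)/12 independent components.
d = 7, so d^2 = 49
d^2 - 1 = 48
d^2(d^2 - 1) = 49 * 48 = 2352
Divide by 12: 2352 / 12 = 196

196


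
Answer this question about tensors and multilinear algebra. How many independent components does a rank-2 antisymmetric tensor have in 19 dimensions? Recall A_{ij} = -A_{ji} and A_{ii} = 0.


An antisymmetric rank-2 tensor satisfies A_{ij} = -A_{ji}, so diagonal entries are zero.
The independent components are the upper-triangular entries: C(n, 2) = n(n-1)/2.
n = 19
C(19, 2) = 19 * 18 / 2 = 342 / 2 = 171

171


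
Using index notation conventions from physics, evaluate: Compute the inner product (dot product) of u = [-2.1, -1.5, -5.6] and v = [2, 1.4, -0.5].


The inner product u . v = sum of u_i * v_i.
Term-by-term: -2.1 * 2, -1.5 * 1.4, -5.6 * -0.5
Products: -4.2, -2.1, 2.8
Sum = -4.2 + -2.1 + 2.8 = -3.5

-3.5


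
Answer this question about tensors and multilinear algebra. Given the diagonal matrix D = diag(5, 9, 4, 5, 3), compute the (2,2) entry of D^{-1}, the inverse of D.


For a diagonal matrix, the inverse has entries (D^{-1})_{ii} = 1/d_{ii}.
The diagonal entries are: d_{11} = 5, d_{22} = 9, d_{33} = 4, d_{44} = 5, d_{55} = 3
We need (D^{-1})_{22} = 1/d_{22} = 1/9 = 1/9

1/9


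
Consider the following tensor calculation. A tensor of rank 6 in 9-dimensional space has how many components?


The number of components of a rank-r tensor in d dimensions is d^r.
Here d = 9 and r = 6.
9^6 = 531441

531441


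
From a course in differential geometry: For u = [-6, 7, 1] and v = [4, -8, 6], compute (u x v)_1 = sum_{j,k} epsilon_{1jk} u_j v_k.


(u x v)_1 = sum_{j,k} epsilon_{1jk} u_j v_k. Only permutations of (1,2,3) contribute; the two non-zero terms are:
eps_{123} u_2 v_3 = 1 * 7 * 6 = 42
eps_{132} u_3 v_2 = -1 * 1 * -8 = 8
(u x v)_1 = 50

50


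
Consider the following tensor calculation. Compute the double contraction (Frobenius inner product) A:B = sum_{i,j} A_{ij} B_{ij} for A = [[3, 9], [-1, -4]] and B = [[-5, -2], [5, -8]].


A:B = sum over all i,j of A_{ij} * B_{ij}.
Row 1: 3*-5=-15, 9*-2=-18 => row sum = -33
Row 2: -1*5=-5, -4*-8=32 => row sum = 27
Total = -33 + 27 = -6

-6


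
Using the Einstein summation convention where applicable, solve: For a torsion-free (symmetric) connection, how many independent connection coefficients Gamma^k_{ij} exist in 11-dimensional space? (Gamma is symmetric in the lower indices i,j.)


Christoffel symbols Gamma^k_{ij} are symmetric in i,j, so there are d * d(d+1)/2 independent symbols.
d = 11
d(d+1)/2 = 11 * 12 / 2 = 66
Total = 11 * 66 = 726

726


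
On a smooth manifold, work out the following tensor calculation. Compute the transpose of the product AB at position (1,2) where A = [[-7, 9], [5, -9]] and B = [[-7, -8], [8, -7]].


(AB)^T_{ij} = (AB)_{ji} = sum_k A_{jk} B_{ki}.
For i=1, j=2 we need (AB)_{21}:
A_{21} * B_{11} = 5 * -7 = -35
A_{22} * B_{21} = -9 * 8 = -72
Sum = -35 + -72 = -107

-107


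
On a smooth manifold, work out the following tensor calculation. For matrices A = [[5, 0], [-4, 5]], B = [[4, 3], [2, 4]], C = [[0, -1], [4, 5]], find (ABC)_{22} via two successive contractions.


(ABC)_{22} = sum_m (AB)_{2m} C_{m2}. First compute row 2 of AB.
(AB)_{21} = -4*4 + 5*2 = -6
(AB)_{22} = -4*3 + 5*4 = 8
Now contract with column 2 of C:
(AB)_{21} * C_{12} = -6 * -1 = 6
(AB)_{22} * C_{22} = 8 * 5 = 40
(ABC)_{22} = 6 + 40 = 46

46


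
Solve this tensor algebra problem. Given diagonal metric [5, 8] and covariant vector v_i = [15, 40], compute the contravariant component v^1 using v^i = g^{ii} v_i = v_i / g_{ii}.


To raise an index with a diagonal metric: v^i = v_i / g_{ii}.
For index 1: v_1 = 15, g_{11} = 5
v^1 = 15 / 5 = 3

3


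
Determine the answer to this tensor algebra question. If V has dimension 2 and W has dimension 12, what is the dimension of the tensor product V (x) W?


The dimension of a tensor product is the product of dimensions.
dim(V) = 2, dim(W) = 12
dim(V (x) W) = 2 * 12 = 24

24


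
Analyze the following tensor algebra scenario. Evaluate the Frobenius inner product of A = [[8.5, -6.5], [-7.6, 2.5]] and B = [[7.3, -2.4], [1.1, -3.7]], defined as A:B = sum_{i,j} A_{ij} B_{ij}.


A:B = sum over all i,j of A_{ij} * B_{ij}.
Row 1: 8.5*7.3=62.05, -6.5*-2.4=15.6 => row sum = 77.65
Row 2: -7.6*1.1=-8.36, 2.5*-3.7=-9.25 => row sum = -17.61
Total = 77.65 + -17.61 = 60.04

60.04


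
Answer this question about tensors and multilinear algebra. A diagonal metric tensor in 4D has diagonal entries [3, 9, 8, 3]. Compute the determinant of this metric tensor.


For a diagonal metric, the determinant is the product of diagonal entries.
Diagonal entries: 3, 9, 8, 3
det(g) = 3 * 9 * 8 * 3 = 648

648


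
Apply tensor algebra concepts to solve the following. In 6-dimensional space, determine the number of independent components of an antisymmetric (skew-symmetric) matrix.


An antisymmetric rank-2 tensor satisfies A_{ij} = -A_{ji}, so diagonal entries are zero.
The independent components are the upper-triangular entries: C(n, 2) = n(n-1)/2.
n = 6
C(6, 2) = 6 * 5 / 2 = 30 / 2 = 15

15


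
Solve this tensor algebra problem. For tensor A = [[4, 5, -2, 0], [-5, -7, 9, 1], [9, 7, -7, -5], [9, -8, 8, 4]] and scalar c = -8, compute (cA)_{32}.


Scalar multiplication: (cA)_{ij} = c * A_{ij}.
c = -8
A_{32} = 7
(cA)_{32} = -8 * 7 = -56

-56


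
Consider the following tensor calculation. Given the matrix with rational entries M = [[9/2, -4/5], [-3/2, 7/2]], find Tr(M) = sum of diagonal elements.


The trace is the sum of diagonal entries.
Diagonal: M[1,1] = 9/2, M[2,2] = 7/2
Tr(M) = 9/2 + 7/2
Computing step by step:
After adding M[1,1]: 9/2
After adding M[2,2]: 8
Tr(M) = 8

8


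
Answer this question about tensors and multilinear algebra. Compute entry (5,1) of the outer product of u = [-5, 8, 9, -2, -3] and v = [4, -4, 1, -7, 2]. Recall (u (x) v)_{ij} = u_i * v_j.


The outer product entry T_{ij} = u_i * v_j.
We need i=5, j=1.
u_5 = -3, v_1 = 4
T_{5,1} = -3 * 4 = -12

-12


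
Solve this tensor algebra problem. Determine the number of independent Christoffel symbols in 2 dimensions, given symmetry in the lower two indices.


Christoffel symbols Gamma^k_{ij} are symmetric in i,j, so there are d * d(d+1)/2 independent symbols.
d = 2
d(d+1)/2 = 2 * 3 / 2 = 3
Total = 2 * 3 = 6

6


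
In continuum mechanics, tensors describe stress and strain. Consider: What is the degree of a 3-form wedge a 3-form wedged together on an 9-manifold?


The degree of a wedge product is the sum of the degrees of the individual forms.
Degrees: 3, 3
Total degree = 3 + 3 = 6

6


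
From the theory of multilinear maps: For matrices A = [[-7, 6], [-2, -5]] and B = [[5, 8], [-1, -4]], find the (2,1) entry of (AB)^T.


(AB)^T_{ij} = (AB)_{ji} = sum_k A_{jk} B_{ki}.
For i=2, j=1 we need (AB)_{12}:
A_{11} * B_{12} = -7 * 8 = -56
A_{12} * B_{22} = 6 * -4 = -24
Sum = -56 + -24 = -80

-80


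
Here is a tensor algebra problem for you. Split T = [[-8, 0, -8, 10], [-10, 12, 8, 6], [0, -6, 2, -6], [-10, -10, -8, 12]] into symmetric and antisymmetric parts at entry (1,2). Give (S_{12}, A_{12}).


T_{12} = 0
T_{21} = -10
S_{12} = (0 + -10)/2 = -10/2 = -5
A_{12} = (0 - -10)/2 = 10/2 = 5
Check: S + A = -5 + 5 = 0 = T_{12}.

(-5, 5)


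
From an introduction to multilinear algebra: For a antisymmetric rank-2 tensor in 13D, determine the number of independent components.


A antisymmetric rank-2 tensor in d dimensions has d(d-1)/2 independent components.
d = 13
d(d-1)/2 = 13 * 12 / 2 = 156 / 2 = 78

78


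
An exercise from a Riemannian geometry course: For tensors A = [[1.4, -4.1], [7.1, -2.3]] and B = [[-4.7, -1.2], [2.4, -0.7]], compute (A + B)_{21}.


Tensor addition is component-wise: (A + B)_{ij} = A_{ij} + B_{ij}.
A_{21} = 7.1
B_{21} = 2.4
(A + B)_{21} = 7.1 + 2.4 = 9.5

9.5


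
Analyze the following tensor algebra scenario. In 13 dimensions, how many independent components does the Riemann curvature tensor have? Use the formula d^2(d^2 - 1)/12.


The Riemann tensor in d dimensions has d^2(d^2 - 1)/12 independent components.
d = 13, so d^2 = 169
d^2 - 1 = 168
d^2(d^2 - 1) = 169 * 168 = 28392
Divide by 12: 28392 / 12 = 2366

2366


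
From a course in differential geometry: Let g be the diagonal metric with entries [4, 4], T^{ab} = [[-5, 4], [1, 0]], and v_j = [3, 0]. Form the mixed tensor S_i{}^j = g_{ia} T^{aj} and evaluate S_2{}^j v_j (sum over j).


Step 1: lower the first index. For a diagonal metric, g_{ia} T^{aj} = g_{ii} T^{ij} (no sum on i).
g_{22} = 4
S_2{}^1 = 4 * T^{21} = 4 * 1 = 4
S_2{}^2 = 4 * T^{22} = 4 * 0 = 0
Step 2: contract S_2{}^j with v_j.
S_2{}^1 * v_1 = 4 * 3 = 12
S_2{}^2 * v_2 = 0 * 0 = 0
Result = 12 + 0 = 12

12


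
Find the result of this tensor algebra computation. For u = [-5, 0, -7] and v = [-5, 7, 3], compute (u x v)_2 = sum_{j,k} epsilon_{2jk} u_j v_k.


(u x v)_2 = sum_{j,k} epsilon_{2jk} u_j v_k. Only permutations of (1,2,3) contribute; the two non-zero terms are:
eps_{213} u_1 v_3 = -1 * -5 * 3 = 15
eps_{231} u_3 v_1 = 1 * -7 * -5 = 35
(u x v)_2 = 50

50


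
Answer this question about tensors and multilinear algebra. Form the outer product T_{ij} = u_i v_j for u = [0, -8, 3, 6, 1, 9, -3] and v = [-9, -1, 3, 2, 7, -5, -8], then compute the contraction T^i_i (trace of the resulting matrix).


The outer product gives T_{ij} = u_i v_j.
The trace (contraction) is Tr(T) = sum_i T_{ii} = sum_i u_i v_i.
Diagonal entries:
T_{11} = u_1 * v_1 = 0 * -9 = 0
T_{22} = u_2 * v_2 = -8 * -1 = 8
T_{33} = u_3 * v_3 = 3 * 3 = 9
T_{44} = u_4 * v_4 = 6 * 2 = 12
T_{55} = u_5 * v_5 = 1 * 7 = 7
T_{66} = u_6 * v_6 = 9 * -5 = -45
T_{77} = u_7 * v_7 = -3 * -8 = 24
Tr(T) = 0 + 8 + 9 + 12 + 7 + -45 + 24 = 15

15


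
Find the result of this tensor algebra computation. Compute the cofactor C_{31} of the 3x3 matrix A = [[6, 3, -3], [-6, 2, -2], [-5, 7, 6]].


To find cofactor C_{31}, delete row 3 and column 1.
The resulting 2x2 submatrix is: [[3, -3], [2, -2]]
Minor M_{31} = 3*-2 - -3*2
  = -6 - -6 = 0
Sign = (-1)^(3+1) = (-1)^4 = 1
Cofactor C_{31} = 1 * 0 = 0

0


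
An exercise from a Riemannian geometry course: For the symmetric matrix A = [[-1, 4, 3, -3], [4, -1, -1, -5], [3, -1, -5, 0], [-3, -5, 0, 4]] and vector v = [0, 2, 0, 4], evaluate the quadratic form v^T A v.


First compute Av:
(Av)_1 = -1*0 + 4*2 + 3*0 + -3*4 = -4
(Av)_2 = 4*0 + -1*2 + -1*0 + -5*4 = -22
(Av)_3 = 3*0 + -1*2 + -5*0 + 0*4 = -2
(Av)_4 = -3*0 + -5*2 + 0*0 + 4*4 = 6
Av = [-4, -22, -2, 6]
Then v^T (Av) = 0*-4 + 2*-22 + 0*-2 + 4*6
= 0 + -44 + 0 + 24 = -20

-20


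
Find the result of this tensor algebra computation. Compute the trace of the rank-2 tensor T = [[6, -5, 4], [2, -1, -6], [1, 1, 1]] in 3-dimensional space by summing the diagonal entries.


The contraction (trace) of a rank-2 tensor is the sum of its diagonal elements.
Diagonal entries: A[1,1] = 6, A[2,2] = -1, A[3,3] = 1
Tr(A) = 6 + -1 + 1 = 6

6


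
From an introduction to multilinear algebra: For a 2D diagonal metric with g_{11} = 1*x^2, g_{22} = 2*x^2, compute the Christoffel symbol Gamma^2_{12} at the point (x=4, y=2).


For a diagonal metric, Gamma^k_{ij} = (1/2) g^{kk} (dg_{ik}/dx_j + dg_{jk}/dx_i - dg_{ij}/dx_k).
The metric is diagonal, so g_{ab} = 0 for a != b.
At the given point: g_{11} = 16, g_{22} = 32
g^{22} = 1/32
dg_{12}/dx_2 = 0 (off-diagonal)
dg_{22}/dx_1 = dg_{22}/dx_1 = 16
dg_{12}/dx_2 = 0 (off-diagonal)
Numerator = 0 + 16 - 0 = 16
Gamma^2_{12} = 16 / (2 * 32) = 1/4

1/4


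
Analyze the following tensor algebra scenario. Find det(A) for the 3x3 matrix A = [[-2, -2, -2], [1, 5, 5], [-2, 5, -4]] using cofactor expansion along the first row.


Expanding along the first row, det(A) = a11*M_11 - a12*M_12 + a13*M_13, where M_1j is the (1,j) minor.
Minor M_11 = 5*-4 - 5*5 = -45
Minor M_12 = 1*-4 - 5*-2 = 6
Minor M_13 = 1*5 - 5*-2 = 15
det = -2*(-45) - -2*(6) + -2*(15)
    = 90 - -12 + -30
    = 72

72


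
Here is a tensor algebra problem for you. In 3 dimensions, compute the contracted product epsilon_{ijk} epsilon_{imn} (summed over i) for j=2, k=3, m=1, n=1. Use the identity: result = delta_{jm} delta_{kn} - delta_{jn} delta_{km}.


Using the identity: epsilon_{ijk} epsilon_{imn} = delta_{jm} delta_{kn} - delta_{jn} delta_{km}.
delta_{21} = 0
delta_{31} = 0
delta_{21} = 0
delta_{31} = 0
Result = 0 * 0 - 0 * 0 = 0 - 0 = 0

0


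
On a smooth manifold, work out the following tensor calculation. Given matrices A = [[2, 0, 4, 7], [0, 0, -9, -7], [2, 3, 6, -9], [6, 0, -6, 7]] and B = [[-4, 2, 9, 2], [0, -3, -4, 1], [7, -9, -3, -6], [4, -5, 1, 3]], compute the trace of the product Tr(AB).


Tr(AB) = sum_i (AB)_{ii} where (AB)_{ii} = sum_k A_{ik} B_{ki}.
(AB)_{11} = 2*-4 + 0*0 + 4*7 + 7*4 = 48
(AB)_{22} = 0*2 + 0*-3 + -9*-9 + -7*-5 = 116
(AB)_{33} = 2*9 + 3*-4 + 6*-3 + -9*1 = -21
(AB)_{44} = 6*2 + 0*1 + -6*-6 + 7*3 = 69
Tr(AB) = 48 + 116 + -21 + 69 = 212

212


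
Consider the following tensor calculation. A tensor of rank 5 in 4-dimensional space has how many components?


The number of components of a rank-r tensor in d dimensions is d^r.
Here d = 4 and r = 5.
4^5 = 1024

1024


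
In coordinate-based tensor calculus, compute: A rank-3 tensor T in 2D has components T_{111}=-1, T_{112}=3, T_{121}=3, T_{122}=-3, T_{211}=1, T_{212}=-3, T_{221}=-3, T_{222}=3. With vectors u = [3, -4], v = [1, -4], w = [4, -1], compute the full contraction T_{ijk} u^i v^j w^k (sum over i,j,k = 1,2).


S = sum over i,j,k of T_{ijk} u_i v_j w_k. Expanding all 8 terms:
T_{111}*u_1*v_1*w_1 = -1*3*1*4 = -12  (running total: -12)
T_{112}*u_1*v_1*w_2 = 3*3*1*-1 = -9  (running total: -21)
T_{121}*u_1*v_2*w_1 = 3*3*-4*4 = -144  (running total: -165)
T_{122}*u_1*v_2*w_2 = -3*3*-4*-1 = -36  (running total: -201)
T_{211}*u_2*v_1*w_1 = 1*-4*1*4 = -16  (running total: -217)
T_{212}*u_2*v_1*w_2 = -3*-4*1*-1 = -12  (running total: -229)
T_{221}*u_2*v_2*w_1 = -3*-4*-4*4 = -192  (running total: -421)
T_{222}*u_2*v_2*w_2 = 3*-4*-4*-1 = -48  (running total: -469)
S = -469

-469


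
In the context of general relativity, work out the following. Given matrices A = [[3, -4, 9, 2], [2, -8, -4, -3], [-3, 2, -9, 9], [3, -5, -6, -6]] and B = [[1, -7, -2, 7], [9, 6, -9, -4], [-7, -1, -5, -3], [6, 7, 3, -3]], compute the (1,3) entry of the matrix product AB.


(AB)_{ij} = sum_k A_{ik} B_{kj}.
For i=1, j=3:
A_{11} * B_{13} = 3 * -2 = -6
A_{12} * B_{23} = -4 * -9 = 36
A_{13} * B_{33} = 9 * -5 = -45
A_{14} * B_{43} = 2 * 3 = 6
Sum = -6 + 36 + -45 + 6 = -9

-9


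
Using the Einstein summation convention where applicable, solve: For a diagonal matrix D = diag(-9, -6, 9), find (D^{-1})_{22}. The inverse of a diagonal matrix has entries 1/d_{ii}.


For a diagonal matrix, the inverse has entries (D^{-1})_{ii} = 1/d_{ii}.
The diagonal entries are: d_{11} = -9, d_{22} = -6, d_{33} = 9
We need (D^{-1})_{22} = 1/d_{22} = 1/-6 = -1/6

-1/6


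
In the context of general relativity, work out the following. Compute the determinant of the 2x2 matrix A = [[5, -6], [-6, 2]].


For a 2x2 matrix [[a, b], [c, d]], det = a*d - b*c.
a = 5, b = -6, c = -6, d = 2
a*d = 5 * 2 = 10
b*c = -6 * -6 = 36
det = 10 - 36 = -26

-26


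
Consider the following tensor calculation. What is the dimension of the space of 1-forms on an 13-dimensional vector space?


The dimension of the space of p-forms on an n-dimensional space is C(n, p).
n = 13, p = 1
C(13, 1) = 13! / (1! * 12!) = 13

13


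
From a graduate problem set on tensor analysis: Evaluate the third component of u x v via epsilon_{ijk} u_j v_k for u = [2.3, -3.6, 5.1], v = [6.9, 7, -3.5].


(u x v)_3 = sum_{j,k} epsilon_{3jk} u_j v_k. Only permutations of (1,2,3) contribute; the two non-zero terms are:
eps_{312} u_1 v_2 = 1 * 2.3 * 7 = 16.1
eps_{321} u_2 v_1 = -1 * -3.6 * 6.9 = 24.84
(u x v)_3 = 40.94

40.94


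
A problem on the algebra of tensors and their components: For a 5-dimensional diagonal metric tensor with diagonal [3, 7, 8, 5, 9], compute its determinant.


For a diagonal metric, the determinant is the product of diagonal entries.
Diagonal entries: 3, 7, 8, 5, 9
det(g) = 3 * 7 * 8 * 5 * 9 = 7560

7560


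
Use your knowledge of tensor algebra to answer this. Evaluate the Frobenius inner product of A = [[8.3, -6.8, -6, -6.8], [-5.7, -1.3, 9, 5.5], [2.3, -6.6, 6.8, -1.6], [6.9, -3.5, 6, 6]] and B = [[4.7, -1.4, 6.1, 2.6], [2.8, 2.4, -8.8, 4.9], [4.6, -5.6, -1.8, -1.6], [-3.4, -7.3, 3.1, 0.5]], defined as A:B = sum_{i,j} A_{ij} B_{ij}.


A:B = sum over all i,j of A_{ij} * B_{ij}.
Row 1: 8.3*4.7=39.01, -6.8*-1.4=9.52, -6*6.1=-36.6, -6.8*2.6=-17.68 => row sum = -5.75
Row 2: -5.7*2.8=-15.96, -1.3*2.4=-3.12, 9*-8.8=-79.2, 5.5*4.9=26.95 => row sum = -71.33
Row 3: 2.3*4.6=10.58, -6.6*-5.6=36.96, 6.8*-1.8=-12.24, -1.6*-1.6=2.56 => row sum = 37.86
Row 4: 6.9*-3.4=-23.46, -3.5*-7.3=25.55, 6*3.1=18.6, 6*0.5=3 => row sum = 23.69
Total = -5.75 + -71.33 + 37.86 + 23.69 = -15.53

-15.53


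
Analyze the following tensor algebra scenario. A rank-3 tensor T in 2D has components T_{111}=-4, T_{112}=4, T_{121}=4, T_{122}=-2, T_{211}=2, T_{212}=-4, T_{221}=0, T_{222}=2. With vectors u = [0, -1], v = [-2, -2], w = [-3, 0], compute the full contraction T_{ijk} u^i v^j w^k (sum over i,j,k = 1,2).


S = sum over i,j,k of T_{ijk} u_i v_j w_k. Expanding all 8 terms:
T_{111}*u_1*v_1*w_1 = -4*0*-2*-3 = 0  (running total: 0)
T_{112}*u_1*v_1*w_2 = 4*0*-2*0 = 0  (running total: 0)
T_{121}*u_1*v_2*w_1 = 4*0*-2*-3 = 0  (running total: 0)
T_{122}*u_1*v_2*w_2 = -2*0*-2*0 = 0  (running total: 0)
T_{211}*u_2*v_1*w_1 = 2*-1*-2*-3 = -12  (running total: -12)
T_{212}*u_2*v_1*w_2 = -4*-1*-2*0 = 0  (running total: -12)
T_{221}*u_2*v_2*w_1 = 0*-1*-2*-3 = 0  (running total: -12)
T_{222}*u_2*v_2*w_2 = 2*-1*-2*0 = 0  (running total: -12)
S = -12

-12


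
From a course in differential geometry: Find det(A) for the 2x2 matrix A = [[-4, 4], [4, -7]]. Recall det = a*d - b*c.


For a 2x2 matrix [[a, b], [c, d]], det = a*d - b*c.
a = -4, b = 4, c = 4, d = -7
a*d = -4 * -7 = 28
b*c = 4 * 4 = 16
det = 28 - 16 = 12

12


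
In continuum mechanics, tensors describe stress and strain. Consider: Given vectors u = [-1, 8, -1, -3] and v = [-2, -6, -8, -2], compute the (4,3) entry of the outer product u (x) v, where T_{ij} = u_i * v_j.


The outer product entry T_{ij} = u_i * v_j.
We need i=4, j=3.
u_4 = -3, v_3 = -8
T_{4,3} = -3 * -8 = 24

24


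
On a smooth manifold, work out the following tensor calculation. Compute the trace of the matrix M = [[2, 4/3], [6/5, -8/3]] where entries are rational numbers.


The trace is the sum of diagonal entries.
Diagonal: M[1,1] = 2, M[2,2] = -8/3
Tr(M) = 2 + -8/3
Computing step by step:
After adding M[1,1]: 2
After adding M[2,2]: -2/3
Tr(M) = -2/3

-2/3


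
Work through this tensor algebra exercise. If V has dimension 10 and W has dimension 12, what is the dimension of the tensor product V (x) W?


The dimension of a tensor product is the product of dimensions.
dim(V) = 10, dim(W) = 12
dim(V (x) W) = 10 * 12 = 120

120


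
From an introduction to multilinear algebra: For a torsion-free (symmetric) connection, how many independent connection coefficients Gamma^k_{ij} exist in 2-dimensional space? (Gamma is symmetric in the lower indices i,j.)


Christoffel symbols Gamma^k_{ij} are symmetric in i,j, so there are d * d(d+1)/2 independent symbols.
d = 2
d(d+1)/2 = 2 * 3 / 2 = 3
Total = 2 * 3 = 6

6


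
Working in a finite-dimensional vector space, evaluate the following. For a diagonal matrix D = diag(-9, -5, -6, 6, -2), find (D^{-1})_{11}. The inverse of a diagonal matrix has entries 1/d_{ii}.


For a diagonal matrix, the inverse has entries (D^{-1})_{ii} = 1/d_{ii}.
The diagonal entries are: d_{11} = -9, d_{22} = -5, d_{33} = -6, d_{44} = 6, d_{55} = -2
We need (D^{-1})_{11} = 1/d_{11} = 1/-9 = -1/9

-1/9


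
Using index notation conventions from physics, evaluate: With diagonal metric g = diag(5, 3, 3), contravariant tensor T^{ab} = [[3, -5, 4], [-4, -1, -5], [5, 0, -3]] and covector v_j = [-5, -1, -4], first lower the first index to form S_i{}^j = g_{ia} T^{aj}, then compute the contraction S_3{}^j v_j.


Step 1: lower the first index. For a diagonal metric, g_{ia} T^{aj} = g_{ii} T^{ij} (no sum on i).
g_{33} = 3
S_3{}^1 = 3 * T^{31} = 3 * 5 = 15
S_3{}^2 = 3 * T^{32} = 3 * 0 = 0
S_3{}^3 = 3 * T^{33} = 3 * -3 = -9
Step 2: contract S_3{}^j with v_j.
S_3{}^1 * v_1 = 15 * -5 = -75
S_3{}^2 * v_2 = 0 * -1 = 0
S_3{}^3 * v_3 = -9 * -4 = 36
Result = -75 + 0 + 36 = -39

-39


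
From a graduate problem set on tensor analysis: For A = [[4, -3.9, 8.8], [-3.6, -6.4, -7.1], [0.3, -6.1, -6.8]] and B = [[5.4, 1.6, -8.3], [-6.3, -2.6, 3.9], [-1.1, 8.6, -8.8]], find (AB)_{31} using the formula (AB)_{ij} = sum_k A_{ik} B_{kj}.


(AB)_{ij} = sum_k A_{ik} B_{kj}.
For i=3, j=1:
A_{31} * B_{11} = 0.3 * 5.4 = 1.62
A_{32} * B_{21} = -6.1 * -6.3 = 38.43
A_{33} * B_{31} = -6.8 * -1.1 = 7.48
Sum = 1.62 + 38.43 + 7.48 = 47.53

47.53


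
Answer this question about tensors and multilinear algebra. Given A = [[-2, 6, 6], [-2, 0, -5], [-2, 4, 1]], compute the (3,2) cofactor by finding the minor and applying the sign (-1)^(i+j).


To find cofactor C_{32}, delete row 3 and column 2.
The resulting 2x2 submatrix is: [[-2, 6], [-2, -5]]
Minor M_{32} = -2*-5 - 6*-2
  = 10 - -12 = 22
Sign = (-1)^(3+2) = (-1)^5 = -1
Cofactor C_{32} = -1 * 22 = -22

-22


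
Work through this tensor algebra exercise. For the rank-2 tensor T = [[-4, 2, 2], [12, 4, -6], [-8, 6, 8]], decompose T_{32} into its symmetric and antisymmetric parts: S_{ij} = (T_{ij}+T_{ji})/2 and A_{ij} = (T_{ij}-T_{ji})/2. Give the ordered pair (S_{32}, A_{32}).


T_{32} = 6
T_{23} = -6
S_{32} = (6 + -6)/2 = 0/2 = 0
A_{32} = (6 - -6)/2 = 12/2 = 6
Check: S + A = 0 + 6 = 6 = T_{32}.

(0, 6)


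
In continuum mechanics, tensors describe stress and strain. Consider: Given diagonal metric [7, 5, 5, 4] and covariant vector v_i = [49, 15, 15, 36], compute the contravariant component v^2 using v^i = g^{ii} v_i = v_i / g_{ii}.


To raise an index with a diagonal metric: v^i = v_i / g_{ii}.
For index 2: v_2 = 15, g_{22} = 5
v^2 = 15 / 5 = 3

3


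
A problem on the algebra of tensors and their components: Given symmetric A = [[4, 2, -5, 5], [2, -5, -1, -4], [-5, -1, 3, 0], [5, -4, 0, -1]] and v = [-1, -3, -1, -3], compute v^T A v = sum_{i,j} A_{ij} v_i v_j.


First compute Av:
(Av)_1 = 4*-1 + 2*-3 + -5*-1 + 5*-3 = -20
(Av)_2 = 2*-1 + -5*-3 + -1*-1 + -4*-3 = 26
(Av)_3 = -5*-1 + -1*-3 + 3*-1 + 0*-3 = 5
(Av)_4 = 5*-1 + -4*-3 + 0*-1 + -1*-3 = 10
Av = [-20, 26, 5, 10]
Then v^T (Av) = -1*-20 + -3*26 + -1*5 + -3*10
= 20 + -78 + -5 + -30 = -93

-93


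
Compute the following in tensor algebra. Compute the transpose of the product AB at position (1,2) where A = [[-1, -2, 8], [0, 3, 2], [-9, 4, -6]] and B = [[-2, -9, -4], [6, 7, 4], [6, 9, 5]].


(AB)^T_{ij} = (AB)_{ji} = sum_k A_{jk} B_{ki}.
For i=1, j=2 we need (AB)_{21}:
A_{21} * B_{11} = 0 * -2 = 0
A_{22} * B_{21} = 3 * 6 = 18
A_{23} * B_{31} = 2 * 6 = 12
Sum = 0 + 18 + 12 = 30

30


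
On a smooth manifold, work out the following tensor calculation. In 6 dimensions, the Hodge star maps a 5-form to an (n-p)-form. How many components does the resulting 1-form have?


The Hodge dual of a p-form on an n-dimensional manifold is an (n-p)-form.
n = 6, p = 5, so dual degree = 6 - 5 = 1
The number of components is C(n, n-p) = C(6, 1) = 6

6


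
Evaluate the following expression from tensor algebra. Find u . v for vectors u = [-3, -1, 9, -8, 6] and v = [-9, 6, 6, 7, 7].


The inner product u . v = sum of u_i * v_i.
Term-by-term: -3 * -9, -1 * 6, 9 * 6, -8 * 7, 6 * 7
Products: 27, -6, 54, -56, 42
Sum = 27 + -6 + 54 + -56 + 42 = 61

61


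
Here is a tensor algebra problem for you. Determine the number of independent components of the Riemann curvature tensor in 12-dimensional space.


The Riemann tensor in d dimensions has d^2(d^2 - 1)/12 independent components.
d = 12, so d^2 = 144
d^2 - 1 = 143
d^2(d^2 - 1) = 144 * 143 = 20592
Divide by 12: 20592 / 12 = 1716

1716


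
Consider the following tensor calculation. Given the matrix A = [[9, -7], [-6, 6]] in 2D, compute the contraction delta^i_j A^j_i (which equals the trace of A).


The contraction (trace) of a rank-2 tensor is the sum of its diagonal elements.
Diagonal entries: A[1,1] = 9, A[2,2] = 6
Tr(A) = 9 + 6 = 15

15


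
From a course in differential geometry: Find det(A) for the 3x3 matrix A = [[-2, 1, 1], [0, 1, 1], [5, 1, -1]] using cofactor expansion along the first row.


Expanding along the first row, det(A) = a11*M_11 - a12*M_12 + a13*M_13, where M_1j is the (1,j) minor.
Minor M_11 = 1*-1 - 1*1 = -2
Minor M_12 = 0*-1 - 1*5 = -5
Minor M_13 = 0*1 - 1*5 = -5
det = -2*(-2) - 1*(-5) + 1*(-5)
    = 4 - -5 + -5
    = 4

4


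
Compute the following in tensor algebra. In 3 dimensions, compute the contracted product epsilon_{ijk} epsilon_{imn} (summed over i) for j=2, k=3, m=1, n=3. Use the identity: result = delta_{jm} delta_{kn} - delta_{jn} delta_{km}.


Using the identity: epsilon_{ijk} epsilon_{imn} = delta_{jm} delta_{kn} - delta_{jn} delta_{km}.
delta_{21} = 0
delta_{33} = 1
delta_{23} = 0
delta_{31} = 0
Result = 0 * 1 - 0 * 0 = 0 - 0 = 0

0


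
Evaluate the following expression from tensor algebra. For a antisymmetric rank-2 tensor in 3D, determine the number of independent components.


A antisymmetric rank-2 tensor in d dimensions has d(d-1)/2 independent components.
d = 3
d(d-1)/2 = 3 * 2 / 2 = 6 / 2 = 3

3


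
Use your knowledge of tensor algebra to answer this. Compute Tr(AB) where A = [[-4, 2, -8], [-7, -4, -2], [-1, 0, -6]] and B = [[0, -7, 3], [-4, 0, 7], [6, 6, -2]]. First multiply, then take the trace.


Tr(AB) = sum_i (AB)_{ii} where (AB)_{ii} = sum_k A_{ik} B_{ki}.
(AB)_{11} = -4*0 + 2*-4 + -8*6 = -56
(AB)_{22} = -7*-7 + -4*0 + -2*6 = 37
(AB)_{33} = -1*3 + 0*7 + -6*-2 = 9
Tr(AB) = -56 + 37 + 9 = -10

-10


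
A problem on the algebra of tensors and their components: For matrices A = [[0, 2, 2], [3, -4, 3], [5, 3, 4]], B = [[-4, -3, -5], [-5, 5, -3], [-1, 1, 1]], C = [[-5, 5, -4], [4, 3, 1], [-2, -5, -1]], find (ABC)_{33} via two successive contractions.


(ABC)_{33} = sum_m (AB)_{3m} C_{m3}. First compute row 3 of AB.
(AB)_{31} = 5*-4 + 3*-5 + 4*-1 = -39
(AB)_{32} = 5*-3 + 3*5 + 4*1 = 4
(AB)_{33} = 5*-5 + 3*-3 + 4*1 = -30
Now contract with column 3 of C:
(AB)_{31} * C_{13} = -39 * -4 = 156
(AB)_{32} * C_{23} = 4 * 1 = 4
(AB)_{33} * C_{33} = -30 * -1 = 30
(ABC)_{33} = 156 + 4 + 30 = 190

190


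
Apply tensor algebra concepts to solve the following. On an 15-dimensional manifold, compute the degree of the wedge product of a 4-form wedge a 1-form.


The degree of a wedge product is the sum of the degrees of the individual forms.
Degrees: 4, 1
Total degree = 4 + 1 = 5

5


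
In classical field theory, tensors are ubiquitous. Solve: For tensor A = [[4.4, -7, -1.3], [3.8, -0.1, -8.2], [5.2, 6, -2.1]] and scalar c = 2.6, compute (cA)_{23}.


Scalar multiplication: (cA)_{ij} = c * A_{ij}.
c = 2.6
A_{23} = -8.2
(cA)_{23} = 2.6 * -8.2 = -21.32

-21.32


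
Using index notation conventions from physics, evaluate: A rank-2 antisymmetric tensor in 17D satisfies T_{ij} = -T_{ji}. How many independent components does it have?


An antisymmetric rank-2 tensor satisfies A_{ij} = -A_{ji}, so diagonal entries are zero.
The independent components are the upper-triangular entries: C(n, 2) = n(n-1)/2.
n = 17
C(17, 2) = 17 * 16 / 2 = 272 / 2 = 136

136


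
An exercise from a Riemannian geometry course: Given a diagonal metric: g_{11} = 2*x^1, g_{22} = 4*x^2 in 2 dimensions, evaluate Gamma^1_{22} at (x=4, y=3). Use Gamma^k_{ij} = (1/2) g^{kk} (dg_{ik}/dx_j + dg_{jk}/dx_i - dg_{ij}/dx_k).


For a diagonal metric, Gamma^k_{ij} = (1/2) g^{kk} (dg_{ik}/dx_j + dg_{jk}/dx_i - dg_{ij}/dx_k).
The metric is diagonal, so g_{ab} = 0 for a != b.
At the given point: g_{11} = 8, g_{22} = 64
g^{11} = 1/8
dg_{21}/dx_2 = 0 (off-diagonal)
dg_{21}/dx_2 = 0 (off-diagonal)
dg_{22}/dx_1 = dg_{22}/dx_1 = 32
Numerator = 0 + 0 - 32 = -32
Gamma^1_{22} = -32 / (2 * 8) = -2

-2


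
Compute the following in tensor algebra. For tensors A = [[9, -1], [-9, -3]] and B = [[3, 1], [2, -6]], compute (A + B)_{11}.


Tensor addition is component-wise: (A + B)_{ij} = A_{ij} + B_{ij}.
A_{11} = 9
B_{11} = 3
(A + B)_{11} = 9 + 3 = 12

12


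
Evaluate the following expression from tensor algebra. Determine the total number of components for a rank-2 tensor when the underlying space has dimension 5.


The number of components of a rank-r tensor in d dimensions is d^r.
Here d = 5 and r = 2.
5^2 = 25

25


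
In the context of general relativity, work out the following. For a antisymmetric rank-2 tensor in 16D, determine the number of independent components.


A antisymmetric rank-2 tensor in d dimensions has d(d-1)/2 independent components.
d = 16
d(d-1)/2 = 16 * 15 / 2 = 240 / 2 = 120

120


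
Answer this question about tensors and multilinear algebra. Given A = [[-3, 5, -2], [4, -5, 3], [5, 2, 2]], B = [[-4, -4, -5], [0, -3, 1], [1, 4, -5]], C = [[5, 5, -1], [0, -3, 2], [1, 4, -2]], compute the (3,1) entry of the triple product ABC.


(ABC)_{31} = sum_m (AB)_{3m} C_{m1}. First compute row 3 of AB.
(AB)_{31} = 5*-4 + 2*0 + 2*1 = -18
(AB)_{32} = 5*-4 + 2*-3 + 2*4 = -18
(AB)_{33} = 5*-5 + 2*1 + 2*-5 = -33
Now contract with column 1 of C:
(AB)_{31} * C_{11} = -18 * 5 = -90
(AB)_{32} * C_{21} = -18 * 0 = 0
(AB)_{33} * C_{31} = -33 * 1 = -33
(ABC)_{31} = -90 + 0 + -33 = -123

-123


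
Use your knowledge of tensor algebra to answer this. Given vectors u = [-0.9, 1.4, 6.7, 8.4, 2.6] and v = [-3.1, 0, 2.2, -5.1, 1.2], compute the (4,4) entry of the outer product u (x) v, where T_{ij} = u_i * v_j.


The outer product entry T_{ij} = u_i * v_j.
We need i=4, j=4.
u_4 = 8.4, v_4 = -5.1
T_{4,4} = 8.4 * -5.1 = -42.84

-42.84


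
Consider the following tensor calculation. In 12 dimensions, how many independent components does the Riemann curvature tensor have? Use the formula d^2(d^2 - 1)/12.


The Riemann tensor in d dimensions has d^2(d^2 - 1)/12 independent components.
d = 12, so d^2 = 144
d^2 - 1 = 143
d^2(d^2 - 1) = 144 * 143 = 20592
Divide by 12: 20592 / 12 = 1716

1716


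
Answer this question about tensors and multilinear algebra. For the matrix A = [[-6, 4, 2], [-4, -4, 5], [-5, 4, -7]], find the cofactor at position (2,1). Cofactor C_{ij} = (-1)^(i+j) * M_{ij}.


To find cofactor C_{21}, delete row 2 and column 1.
The resulting 2x2 submatrix is: [[4, 2], [4, -7]]
Minor M_{21} = 4*-7 - 2*4
  = -28 - 8 = -36
Sign = (-1)^(2+1) = (-1)^3 = -1
Cofactor C_{21} = -1 * -36 = 36

36


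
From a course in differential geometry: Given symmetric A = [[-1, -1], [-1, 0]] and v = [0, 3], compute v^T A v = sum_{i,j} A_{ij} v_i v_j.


First compute Av:
(Av)_1 = -1*0 + -1*3 = -3
(Av)_2 = -1*0 + 0*3 = 0
Av = [-3, 0]
Then v^T (Av) = 0*-3 + 3*0
= 0 + 0 = 0

0


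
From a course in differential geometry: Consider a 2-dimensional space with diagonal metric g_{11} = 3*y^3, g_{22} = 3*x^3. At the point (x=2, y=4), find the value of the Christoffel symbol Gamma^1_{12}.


For a diagonal metric, Gamma^k_{ij} = (1/2) g^{kk} (dg_{ik}/dx_j + dg_{jk}/dx_i - dg_{ij}/dx_k).
The metric is diagonal, so g_{ab} = 0 for a != b.
At the given point: g_{11} = 192, g_{22} = 24
g^{11} = 1/192
dg_{11}/dx_2 = dg_{11}/dx_2 = 144
dg_{21}/dx_1 = 0 (off-diagonal)
dg_{12}/dx_1 = 0 (off-diagonal)
Numerator = 144 + 0 - 0 = 144
Gamma^1_{12} = 144 / (2 * 192) = 3/8

3/8


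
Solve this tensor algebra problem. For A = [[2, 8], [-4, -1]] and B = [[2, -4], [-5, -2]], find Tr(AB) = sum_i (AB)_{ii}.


Tr(AB) = sum_i (AB)_{ii} where (AB)_{ii} = sum_k A_{ik} B_{ki}.
(AB)_{11} = 2*2 + 8*-5 = -36
(AB)_{22} = -4*-4 + -1*-2 = 18
Tr(AB) = -36 + 18 = -18

-18


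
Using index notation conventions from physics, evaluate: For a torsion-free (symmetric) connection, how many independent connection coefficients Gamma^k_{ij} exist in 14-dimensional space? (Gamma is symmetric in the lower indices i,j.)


Christoffel symbols Gamma^k_{ij} are symmetric in i,j, so there are d * d(d+1)/2 independent symbols.
d = 14
d(d+1)/2 = 14 * 15 / 2 = 105
Total = 14 * 105 = 1470

1470


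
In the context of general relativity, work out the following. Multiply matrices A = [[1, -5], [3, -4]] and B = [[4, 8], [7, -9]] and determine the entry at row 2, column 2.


(AB)_{ij} = sum_k A_{ik} B_{kj}.
For i=2, j=2:
A_{21} * B_{12} = 3 * 8 = 24
A_{22} * B_{22} = -4 * -9 = 36
Sum = 24 + 36 = 60

60


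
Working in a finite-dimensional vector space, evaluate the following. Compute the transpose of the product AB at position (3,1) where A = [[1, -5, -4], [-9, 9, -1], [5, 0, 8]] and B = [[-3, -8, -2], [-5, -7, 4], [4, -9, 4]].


(AB)^T_{ij} = (AB)_{ji} = sum_k A_{jk} B_{ki}.
For i=3, j=1 we need (AB)_{13}:
A_{11} * B_{13} = 1 * -2 = -2
A_{12} * B_{23} = -5 * 4 = -20
A_{13} * B_{33} = -4 * 4 = -16
Sum = -2 + -20 + -16 = -38

-38


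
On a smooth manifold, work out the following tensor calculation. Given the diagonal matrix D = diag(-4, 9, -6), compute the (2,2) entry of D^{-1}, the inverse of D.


For a diagonal matrix, the inverse has entries (D^{-1})_{ii} = 1/d_{ii}.
The diagonal entries are: d_{11} = -4, d_{22} = 9, d_{33} = -6
We need (D^{-1})_{22} = 1/d_{22} = 1/9 = 1/9

1/9


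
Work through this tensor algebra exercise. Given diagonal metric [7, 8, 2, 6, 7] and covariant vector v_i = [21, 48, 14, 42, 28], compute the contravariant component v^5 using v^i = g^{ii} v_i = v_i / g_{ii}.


To raise an index with a diagonal metric: v^i = v_i / g_{ii}.
For index 5: v_5 = 28, g_{55} = 7
v^5 = 28 / 7 = 4

4


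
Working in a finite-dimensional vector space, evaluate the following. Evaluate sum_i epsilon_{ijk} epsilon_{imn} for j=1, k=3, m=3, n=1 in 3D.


Using the identity: epsilon_{ijk} epsilon_{imn} = delta_{jm} delta_{kn} - delta_{jn} delta_{km}.
delta_{13} = 0
delta_{31} = 0
delta_{11} = 1
delta_{33} = 1
Result = 0 * 0 - 1 * 1 = 0 - 1 = -1

-1


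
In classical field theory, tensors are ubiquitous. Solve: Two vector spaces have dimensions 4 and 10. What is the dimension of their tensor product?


The dimension of a tensor product is the product of dimensions.
dim(V) = 4, dim(W) = 10
dim(V (x) W) = 4 * 10 = 40

40


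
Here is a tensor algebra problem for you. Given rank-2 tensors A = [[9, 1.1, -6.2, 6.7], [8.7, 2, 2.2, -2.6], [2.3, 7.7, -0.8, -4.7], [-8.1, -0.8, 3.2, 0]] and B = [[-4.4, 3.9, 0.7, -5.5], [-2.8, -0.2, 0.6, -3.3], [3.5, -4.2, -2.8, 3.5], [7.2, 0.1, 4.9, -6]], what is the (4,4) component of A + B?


Tensor addition is component-wise: (A + B)_{ij} = A_{ij} + B_{ij}.
A_{44} = 0
B_{44} = -6
(A + B)_{44} = 0 + -6 = -6

-6


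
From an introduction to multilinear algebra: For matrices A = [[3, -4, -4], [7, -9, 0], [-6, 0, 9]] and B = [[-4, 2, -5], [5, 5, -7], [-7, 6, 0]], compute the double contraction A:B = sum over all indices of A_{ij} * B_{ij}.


A:B = sum over all i,j of A_{ij} * B_{ij}.
Row 1: 3*-4=-12, -4*2=-8, -4*-5=20 => row sum = 0
Row 2: 7*5=35, -9*5=-45, 0*-7=0 => row sum = -10
Row 3: -6*-7=42, 0*6=0, 9*0=0 => row sum = 42
Total = 0 + -10 + 42 = 32

32


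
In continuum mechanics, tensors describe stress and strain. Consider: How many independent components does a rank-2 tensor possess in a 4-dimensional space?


The number of components of a rank-r tensor in d dimensions is d^r.
Here d = 4 and r = 2.
4^2 = 16

16
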